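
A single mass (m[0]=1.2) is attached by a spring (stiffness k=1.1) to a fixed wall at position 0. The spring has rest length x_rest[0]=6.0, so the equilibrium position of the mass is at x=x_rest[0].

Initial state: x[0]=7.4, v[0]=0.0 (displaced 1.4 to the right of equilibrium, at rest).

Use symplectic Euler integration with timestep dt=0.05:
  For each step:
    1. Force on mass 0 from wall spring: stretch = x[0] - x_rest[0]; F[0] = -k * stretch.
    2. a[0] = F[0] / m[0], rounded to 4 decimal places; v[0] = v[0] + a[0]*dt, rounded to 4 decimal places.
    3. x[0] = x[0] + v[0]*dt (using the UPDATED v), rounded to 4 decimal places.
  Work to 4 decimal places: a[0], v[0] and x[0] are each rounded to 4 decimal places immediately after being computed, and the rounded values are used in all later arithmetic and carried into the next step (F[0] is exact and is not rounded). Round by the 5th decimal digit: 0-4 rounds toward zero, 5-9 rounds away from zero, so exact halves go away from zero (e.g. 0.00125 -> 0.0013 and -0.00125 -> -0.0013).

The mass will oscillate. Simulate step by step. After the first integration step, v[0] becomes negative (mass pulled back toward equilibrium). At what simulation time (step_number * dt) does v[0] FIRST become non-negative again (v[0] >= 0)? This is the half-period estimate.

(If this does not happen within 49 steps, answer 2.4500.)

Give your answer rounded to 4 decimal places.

Answer: 2.4500

Derivation:
Step 0: x=[7.4000] v=[0.0000]
Step 1: x=[7.3968] v=[-0.0642]
Step 2: x=[7.3904] v=[-0.1282]
Step 3: x=[7.3808] v=[-0.1919]
Step 4: x=[7.3680] v=[-0.2552]
Step 5: x=[7.3521] v=[-0.3179]
Step 6: x=[7.3331] v=[-0.3799]
Step 7: x=[7.3111] v=[-0.4410]
Step 8: x=[7.2860] v=[-0.5011]
Step 9: x=[7.2580] v=[-0.5600]
Step 10: x=[7.2271] v=[-0.6177]
Step 11: x=[7.1934] v=[-0.6739]
Step 12: x=[7.1570] v=[-0.7286]
Step 13: x=[7.1179] v=[-0.7816]
Step 14: x=[7.0763] v=[-0.8328]
Step 15: x=[7.0322] v=[-0.8821]
Step 16: x=[6.9857] v=[-0.9294]
Step 17: x=[6.9370] v=[-0.9746]
Step 18: x=[6.8861] v=[-1.0175]
Step 19: x=[6.8332] v=[-1.0581]
Step 20: x=[6.7784] v=[-1.0963]
Step 21: x=[6.7218] v=[-1.1320]
Step 22: x=[6.6635] v=[-1.1651]
Step 23: x=[6.6037] v=[-1.1955]
Step 24: x=[6.5425] v=[-1.2232]
Step 25: x=[6.4801] v=[-1.2481]
Step 26: x=[6.4166] v=[-1.2701]
Step 27: x=[6.3521] v=[-1.2892]
Step 28: x=[6.2868] v=[-1.3053]
Step 29: x=[6.2209] v=[-1.3184]
Step 30: x=[6.1545] v=[-1.3285]
Step 31: x=[6.0877] v=[-1.3356]
Step 32: x=[6.0207] v=[-1.3396]
Step 33: x=[5.9537] v=[-1.3406]
Step 34: x=[5.8868] v=[-1.3385]
Step 35: x=[5.8201] v=[-1.3333]
Step 36: x=[5.7538] v=[-1.3251]
Step 37: x=[5.6881] v=[-1.3138]
Step 38: x=[5.6231] v=[-1.2995]
Step 39: x=[5.5590] v=[-1.2822]
Step 40: x=[5.4959] v=[-1.2620]
Step 41: x=[5.4340] v=[-1.2389]
Step 42: x=[5.3734] v=[-1.2130]
Step 43: x=[5.3142] v=[-1.1843]
Step 44: x=[5.2566] v=[-1.1529]
Step 45: x=[5.2007] v=[-1.1188]
Step 46: x=[5.1466] v=[-1.0822]
Step 47: x=[5.0944] v=[-1.0431]
Step 48: x=[5.0443] v=[-1.0016]
Step 49: x=[4.9964] v=[-0.9578]
v[0] did not become non-negative within 49 steps; using fallback time=2.4500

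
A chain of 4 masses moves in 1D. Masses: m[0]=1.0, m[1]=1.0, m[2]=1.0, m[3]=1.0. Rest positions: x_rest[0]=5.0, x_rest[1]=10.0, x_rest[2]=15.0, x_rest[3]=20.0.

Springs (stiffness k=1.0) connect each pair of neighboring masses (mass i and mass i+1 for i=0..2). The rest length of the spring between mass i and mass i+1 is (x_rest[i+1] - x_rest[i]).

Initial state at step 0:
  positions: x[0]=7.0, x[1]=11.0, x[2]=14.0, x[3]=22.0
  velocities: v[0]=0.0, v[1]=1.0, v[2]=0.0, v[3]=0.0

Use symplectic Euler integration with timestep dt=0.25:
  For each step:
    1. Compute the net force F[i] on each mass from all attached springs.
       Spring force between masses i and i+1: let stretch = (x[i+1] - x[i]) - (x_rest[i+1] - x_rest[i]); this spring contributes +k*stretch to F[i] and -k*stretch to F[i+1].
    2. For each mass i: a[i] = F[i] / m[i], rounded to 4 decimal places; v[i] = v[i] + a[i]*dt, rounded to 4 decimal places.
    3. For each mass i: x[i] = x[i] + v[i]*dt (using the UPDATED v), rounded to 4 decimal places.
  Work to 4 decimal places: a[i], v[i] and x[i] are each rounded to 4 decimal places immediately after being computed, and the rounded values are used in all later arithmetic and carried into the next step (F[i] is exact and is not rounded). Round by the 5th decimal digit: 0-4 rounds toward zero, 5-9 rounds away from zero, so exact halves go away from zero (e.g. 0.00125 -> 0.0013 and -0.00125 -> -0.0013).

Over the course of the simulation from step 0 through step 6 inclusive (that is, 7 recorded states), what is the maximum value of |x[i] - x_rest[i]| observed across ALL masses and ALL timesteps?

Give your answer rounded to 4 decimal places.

Step 0: x=[7.0000 11.0000 14.0000 22.0000] v=[0.0000 1.0000 0.0000 0.0000]
Step 1: x=[6.9375 11.1875 14.3125 21.8125] v=[-0.2500 0.7500 1.2500 -0.7500]
Step 2: x=[6.8281 11.3047 14.8985 21.4688] v=[-0.4375 0.4688 2.3438 -1.3750]
Step 3: x=[6.6860 11.3667 15.6705 21.0269] v=[-0.5684 0.2481 3.0879 -1.7676]
Step 4: x=[6.5240 11.4052 16.5083 20.5627] v=[-0.6482 0.1539 3.3511 -1.8567]
Step 5: x=[6.3545 11.4576 17.2805 20.1576] v=[-0.6779 0.2094 3.0889 -1.6203]
Step 6: x=[6.1915 11.5550 17.8686 19.8852] v=[-0.6521 0.3894 2.3525 -1.0896]
Max displacement = 2.8686

Answer: 2.8686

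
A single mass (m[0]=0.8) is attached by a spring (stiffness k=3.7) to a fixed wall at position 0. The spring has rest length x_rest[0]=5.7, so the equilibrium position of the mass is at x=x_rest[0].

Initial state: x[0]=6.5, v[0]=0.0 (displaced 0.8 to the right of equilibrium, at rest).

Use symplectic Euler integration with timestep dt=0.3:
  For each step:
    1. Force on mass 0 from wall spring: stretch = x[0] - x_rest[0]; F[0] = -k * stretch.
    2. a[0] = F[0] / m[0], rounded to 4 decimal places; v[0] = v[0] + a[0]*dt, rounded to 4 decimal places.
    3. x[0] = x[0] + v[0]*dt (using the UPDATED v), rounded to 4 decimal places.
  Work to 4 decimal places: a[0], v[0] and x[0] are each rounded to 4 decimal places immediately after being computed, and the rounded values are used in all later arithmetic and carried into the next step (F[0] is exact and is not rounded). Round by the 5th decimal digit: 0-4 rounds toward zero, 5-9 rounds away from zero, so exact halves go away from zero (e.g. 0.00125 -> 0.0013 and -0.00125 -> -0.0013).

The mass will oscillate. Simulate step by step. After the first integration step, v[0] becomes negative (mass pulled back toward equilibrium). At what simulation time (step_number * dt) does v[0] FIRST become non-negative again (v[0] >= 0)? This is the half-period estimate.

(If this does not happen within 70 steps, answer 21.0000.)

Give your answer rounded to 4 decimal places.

Answer: 1.5000

Derivation:
Step 0: x=[6.5000] v=[0.0000]
Step 1: x=[6.1670] v=[-1.1100]
Step 2: x=[5.6396] v=[-1.7580]
Step 3: x=[5.1373] v=[-1.6742]
Step 4: x=[4.8693] v=[-0.8935]
Step 5: x=[4.9470] v=[0.2591]
First v>=0 after going negative at step 5, time=1.5000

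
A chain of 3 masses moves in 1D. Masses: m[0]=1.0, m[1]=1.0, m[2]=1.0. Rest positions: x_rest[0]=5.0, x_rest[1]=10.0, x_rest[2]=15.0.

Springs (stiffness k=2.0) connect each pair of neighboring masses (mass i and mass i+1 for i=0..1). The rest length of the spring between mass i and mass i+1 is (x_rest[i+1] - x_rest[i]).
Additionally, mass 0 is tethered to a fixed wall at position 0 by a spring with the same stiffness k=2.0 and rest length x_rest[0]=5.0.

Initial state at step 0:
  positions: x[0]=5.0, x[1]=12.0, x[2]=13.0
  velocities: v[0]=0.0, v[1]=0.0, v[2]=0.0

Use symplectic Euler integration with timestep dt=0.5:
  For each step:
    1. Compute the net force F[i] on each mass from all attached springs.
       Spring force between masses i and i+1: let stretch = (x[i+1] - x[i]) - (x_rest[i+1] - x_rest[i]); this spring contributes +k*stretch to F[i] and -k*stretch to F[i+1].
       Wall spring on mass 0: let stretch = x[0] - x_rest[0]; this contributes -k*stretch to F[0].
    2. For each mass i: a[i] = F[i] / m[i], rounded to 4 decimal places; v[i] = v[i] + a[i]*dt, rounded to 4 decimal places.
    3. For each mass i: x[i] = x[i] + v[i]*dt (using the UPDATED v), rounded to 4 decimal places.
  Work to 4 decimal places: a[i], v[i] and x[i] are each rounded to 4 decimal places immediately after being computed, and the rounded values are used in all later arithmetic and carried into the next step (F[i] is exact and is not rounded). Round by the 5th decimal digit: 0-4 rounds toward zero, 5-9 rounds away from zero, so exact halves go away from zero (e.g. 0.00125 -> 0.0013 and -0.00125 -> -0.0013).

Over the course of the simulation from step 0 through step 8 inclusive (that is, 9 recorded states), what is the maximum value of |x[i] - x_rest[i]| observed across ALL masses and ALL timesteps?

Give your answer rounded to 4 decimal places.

Step 0: x=[5.0000 12.0000 13.0000] v=[0.0000 0.0000 0.0000]
Step 1: x=[6.0000 9.0000 15.0000] v=[2.0000 -6.0000 4.0000]
Step 2: x=[5.5000 7.5000 16.5000] v=[-1.0000 -3.0000 3.0000]
Step 3: x=[3.2500 9.5000 16.0000] v=[-4.5000 4.0000 -1.0000]
Step 4: x=[2.5000 11.6250 14.7500] v=[-1.5000 4.2500 -2.5000]
Step 5: x=[5.0625 10.7500 14.4375] v=[5.1250 -1.7500 -0.6250]
Step 6: x=[7.9375 8.8750 14.7813] v=[5.7500 -3.7500 0.6875]
Step 7: x=[7.3125 9.4844 14.6719] v=[-1.2500 1.2188 -0.2188]
Step 8: x=[4.1172 11.6016 14.4688] v=[-6.3906 4.2344 -0.4063]
Max displacement = 2.9375

Answer: 2.9375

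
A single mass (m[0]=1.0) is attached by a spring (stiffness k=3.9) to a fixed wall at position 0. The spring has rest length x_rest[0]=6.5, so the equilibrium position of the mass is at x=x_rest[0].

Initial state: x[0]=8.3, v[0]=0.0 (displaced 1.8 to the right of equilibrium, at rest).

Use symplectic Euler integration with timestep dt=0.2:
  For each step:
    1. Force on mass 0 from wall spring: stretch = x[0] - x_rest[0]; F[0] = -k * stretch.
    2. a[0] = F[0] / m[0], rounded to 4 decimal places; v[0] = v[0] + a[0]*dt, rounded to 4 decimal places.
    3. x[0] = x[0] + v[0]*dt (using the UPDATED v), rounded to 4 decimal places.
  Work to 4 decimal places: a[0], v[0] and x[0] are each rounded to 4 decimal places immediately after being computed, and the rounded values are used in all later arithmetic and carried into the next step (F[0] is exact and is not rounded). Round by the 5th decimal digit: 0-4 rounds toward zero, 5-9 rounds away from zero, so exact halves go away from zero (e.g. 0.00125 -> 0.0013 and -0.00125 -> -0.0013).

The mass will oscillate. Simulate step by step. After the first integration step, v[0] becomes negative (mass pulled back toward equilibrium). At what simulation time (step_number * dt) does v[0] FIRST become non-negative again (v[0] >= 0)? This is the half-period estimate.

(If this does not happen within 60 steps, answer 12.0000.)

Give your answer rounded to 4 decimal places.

Step 0: x=[8.3000] v=[0.0000]
Step 1: x=[8.0192] v=[-1.4040]
Step 2: x=[7.5014] v=[-2.5890]
Step 3: x=[6.8274] v=[-3.3701]
Step 4: x=[6.1023] v=[-3.6255]
Step 5: x=[5.4392] v=[-3.3153]
Step 6: x=[4.9416] v=[-2.4879]
Step 7: x=[4.6871] v=[-1.2723]
Step 8: x=[4.7155] v=[0.1418]
First v>=0 after going negative at step 8, time=1.6000

Answer: 1.6000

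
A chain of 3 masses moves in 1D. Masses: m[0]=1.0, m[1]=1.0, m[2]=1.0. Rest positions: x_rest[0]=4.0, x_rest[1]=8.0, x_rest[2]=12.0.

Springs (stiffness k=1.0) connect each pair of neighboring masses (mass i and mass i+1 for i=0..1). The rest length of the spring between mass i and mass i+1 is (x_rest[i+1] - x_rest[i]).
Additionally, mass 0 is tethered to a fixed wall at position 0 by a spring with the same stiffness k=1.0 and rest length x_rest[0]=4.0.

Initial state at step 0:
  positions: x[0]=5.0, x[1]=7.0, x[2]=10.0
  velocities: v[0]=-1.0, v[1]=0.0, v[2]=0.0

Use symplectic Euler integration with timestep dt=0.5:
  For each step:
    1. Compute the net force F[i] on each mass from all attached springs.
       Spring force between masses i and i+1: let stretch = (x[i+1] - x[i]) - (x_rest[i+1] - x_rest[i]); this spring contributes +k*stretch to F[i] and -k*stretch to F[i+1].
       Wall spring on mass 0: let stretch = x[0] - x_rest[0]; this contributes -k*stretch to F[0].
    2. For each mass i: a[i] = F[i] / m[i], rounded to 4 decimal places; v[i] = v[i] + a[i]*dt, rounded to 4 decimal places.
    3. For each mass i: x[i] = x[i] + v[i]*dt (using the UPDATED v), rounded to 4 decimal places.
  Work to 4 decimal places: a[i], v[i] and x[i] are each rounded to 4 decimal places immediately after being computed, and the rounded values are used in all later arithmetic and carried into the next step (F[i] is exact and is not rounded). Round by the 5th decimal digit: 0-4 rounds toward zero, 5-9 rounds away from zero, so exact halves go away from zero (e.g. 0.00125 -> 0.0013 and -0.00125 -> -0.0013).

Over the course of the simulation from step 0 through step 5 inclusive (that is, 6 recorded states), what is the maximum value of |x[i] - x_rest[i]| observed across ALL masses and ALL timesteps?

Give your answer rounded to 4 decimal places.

Step 0: x=[5.0000 7.0000 10.0000] v=[-1.0000 0.0000 0.0000]
Step 1: x=[3.7500 7.2500 10.2500] v=[-2.5000 0.5000 0.5000]
Step 2: x=[2.4375 7.3750 10.7500] v=[-2.6250 0.2500 1.0000]
Step 3: x=[1.7500 7.1094 11.4063] v=[-1.3750 -0.5313 1.3125]
Step 4: x=[1.9649 6.5781 11.9884] v=[0.4297 -1.0626 1.1641]
Step 5: x=[2.8419 6.2461 12.2179] v=[1.7539 -0.6641 0.4590]
Max displacement = 2.2500

Answer: 2.2500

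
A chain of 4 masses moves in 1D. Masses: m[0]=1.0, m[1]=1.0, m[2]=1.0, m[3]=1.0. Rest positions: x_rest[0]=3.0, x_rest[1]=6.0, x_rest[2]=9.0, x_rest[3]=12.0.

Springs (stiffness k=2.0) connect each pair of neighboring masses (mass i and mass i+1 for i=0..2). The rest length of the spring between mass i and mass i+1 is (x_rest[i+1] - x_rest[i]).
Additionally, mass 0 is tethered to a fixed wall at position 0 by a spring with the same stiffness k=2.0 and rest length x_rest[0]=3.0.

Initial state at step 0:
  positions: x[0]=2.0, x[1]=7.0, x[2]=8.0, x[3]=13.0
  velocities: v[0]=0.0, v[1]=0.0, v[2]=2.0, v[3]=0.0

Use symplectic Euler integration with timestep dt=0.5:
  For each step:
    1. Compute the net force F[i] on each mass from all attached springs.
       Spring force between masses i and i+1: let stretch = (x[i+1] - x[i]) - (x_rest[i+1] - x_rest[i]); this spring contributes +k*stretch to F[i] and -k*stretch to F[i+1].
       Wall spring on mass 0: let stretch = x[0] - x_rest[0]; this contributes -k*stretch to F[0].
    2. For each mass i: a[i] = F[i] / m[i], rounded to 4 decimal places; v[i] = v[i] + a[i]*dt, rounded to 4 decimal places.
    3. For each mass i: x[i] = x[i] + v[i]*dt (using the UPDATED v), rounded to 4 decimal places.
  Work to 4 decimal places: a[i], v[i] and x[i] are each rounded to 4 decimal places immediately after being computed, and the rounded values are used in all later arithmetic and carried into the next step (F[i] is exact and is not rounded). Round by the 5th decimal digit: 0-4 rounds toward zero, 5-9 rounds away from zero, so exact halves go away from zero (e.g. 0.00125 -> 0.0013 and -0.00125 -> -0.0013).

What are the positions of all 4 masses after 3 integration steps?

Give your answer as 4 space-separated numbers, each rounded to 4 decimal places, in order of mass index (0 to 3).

Answer: 3.1250 8.0000 9.1250 13.2500

Derivation:
Step 0: x=[2.0000 7.0000 8.0000 13.0000] v=[0.0000 0.0000 2.0000 0.0000]
Step 1: x=[3.5000 5.0000 11.0000 12.0000] v=[3.0000 -4.0000 6.0000 -2.0000]
Step 2: x=[4.0000 5.2500 11.5000 12.0000] v=[1.0000 0.5000 1.0000 0.0000]
Step 3: x=[3.1250 8.0000 9.1250 13.2500] v=[-1.7500 5.5000 -4.7500 2.5000]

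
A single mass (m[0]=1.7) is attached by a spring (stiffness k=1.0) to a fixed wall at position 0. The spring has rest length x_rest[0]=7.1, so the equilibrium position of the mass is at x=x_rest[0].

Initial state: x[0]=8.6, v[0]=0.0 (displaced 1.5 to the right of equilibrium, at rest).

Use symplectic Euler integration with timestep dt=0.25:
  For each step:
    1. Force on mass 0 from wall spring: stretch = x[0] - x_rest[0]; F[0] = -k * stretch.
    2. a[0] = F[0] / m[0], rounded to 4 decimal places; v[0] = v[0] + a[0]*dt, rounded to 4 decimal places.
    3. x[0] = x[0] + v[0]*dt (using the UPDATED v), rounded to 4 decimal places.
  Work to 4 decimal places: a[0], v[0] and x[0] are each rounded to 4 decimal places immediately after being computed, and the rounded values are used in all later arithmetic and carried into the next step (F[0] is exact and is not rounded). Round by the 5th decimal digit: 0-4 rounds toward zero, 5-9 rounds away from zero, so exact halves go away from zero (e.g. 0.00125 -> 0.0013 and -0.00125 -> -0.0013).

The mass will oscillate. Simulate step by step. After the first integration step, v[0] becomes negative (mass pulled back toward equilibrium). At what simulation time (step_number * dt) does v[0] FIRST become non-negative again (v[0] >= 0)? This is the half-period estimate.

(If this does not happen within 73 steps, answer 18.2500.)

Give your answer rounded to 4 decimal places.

Answer: 4.2500

Derivation:
Step 0: x=[8.6000] v=[0.0000]
Step 1: x=[8.5449] v=[-0.2206]
Step 2: x=[8.4366] v=[-0.4331]
Step 3: x=[8.2792] v=[-0.6297]
Step 4: x=[8.0784] v=[-0.8031]
Step 5: x=[7.8417] v=[-0.9470]
Step 6: x=[7.5777] v=[-1.0561]
Step 7: x=[7.2961] v=[-1.1264]
Step 8: x=[7.0073] v=[-1.1553]
Step 9: x=[6.7219] v=[-1.1417]
Step 10: x=[6.4504] v=[-1.0861]
Step 11: x=[6.2028] v=[-0.9906]
Step 12: x=[5.9881] v=[-0.8587]
Step 13: x=[5.8143] v=[-0.6952]
Step 14: x=[5.6878] v=[-0.5061]
Step 15: x=[5.6132] v=[-0.2984]
Step 16: x=[5.5933] v=[-0.0798]
Step 17: x=[5.6288] v=[0.1418]
First v>=0 after going negative at step 17, time=4.2500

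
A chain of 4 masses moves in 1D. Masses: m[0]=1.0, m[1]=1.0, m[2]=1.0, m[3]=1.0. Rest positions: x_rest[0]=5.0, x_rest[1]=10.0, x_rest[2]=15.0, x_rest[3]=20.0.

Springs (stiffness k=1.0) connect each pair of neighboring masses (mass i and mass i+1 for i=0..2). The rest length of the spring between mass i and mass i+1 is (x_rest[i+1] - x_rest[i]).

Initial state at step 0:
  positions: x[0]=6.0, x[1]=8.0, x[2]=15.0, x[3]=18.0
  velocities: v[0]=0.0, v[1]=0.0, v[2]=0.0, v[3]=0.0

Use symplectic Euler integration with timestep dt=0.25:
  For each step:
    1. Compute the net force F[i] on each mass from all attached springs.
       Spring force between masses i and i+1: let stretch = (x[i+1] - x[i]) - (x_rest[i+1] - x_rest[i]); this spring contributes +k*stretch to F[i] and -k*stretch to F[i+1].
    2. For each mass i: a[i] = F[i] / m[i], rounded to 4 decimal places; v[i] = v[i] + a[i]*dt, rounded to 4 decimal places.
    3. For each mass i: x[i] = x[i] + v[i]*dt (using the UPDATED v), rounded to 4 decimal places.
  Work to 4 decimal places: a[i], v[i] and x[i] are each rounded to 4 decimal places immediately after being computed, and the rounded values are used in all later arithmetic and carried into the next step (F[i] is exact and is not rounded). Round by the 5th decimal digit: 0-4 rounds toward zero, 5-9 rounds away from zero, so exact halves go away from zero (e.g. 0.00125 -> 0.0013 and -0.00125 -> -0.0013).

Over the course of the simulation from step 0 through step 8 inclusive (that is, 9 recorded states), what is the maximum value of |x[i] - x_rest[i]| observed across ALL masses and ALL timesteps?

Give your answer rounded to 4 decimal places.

Answer: 2.1154

Derivation:
Step 0: x=[6.0000 8.0000 15.0000 18.0000] v=[0.0000 0.0000 0.0000 0.0000]
Step 1: x=[5.8125 8.3125 14.7500 18.1250] v=[-0.7500 1.2500 -1.0000 0.5000]
Step 2: x=[5.4688 8.8711 14.3086 18.3516] v=[-1.3750 2.2344 -1.7656 0.9063]
Step 3: x=[5.0252 9.5569 13.7801 18.6380] v=[-1.7744 2.7432 -2.1142 1.1456]
Step 4: x=[4.5523 10.2234 13.2912 18.9333] v=[-1.8915 2.6661 -1.9555 1.1811]
Step 5: x=[4.1214 10.7272 12.9632 19.1885] v=[-1.7237 2.0153 -1.3119 1.0206]
Step 6: x=[3.7908 10.9579 12.8846 19.3671] v=[-1.3223 0.9229 -0.3146 0.7143]
Step 7: x=[3.5957 10.8611 13.0907 19.4530] v=[-0.7805 -0.3872 0.8244 0.3437]
Step 8: x=[3.5422 10.4496 13.5551 19.4538] v=[-0.2142 -1.6462 1.8576 0.0031]
Max displacement = 2.1154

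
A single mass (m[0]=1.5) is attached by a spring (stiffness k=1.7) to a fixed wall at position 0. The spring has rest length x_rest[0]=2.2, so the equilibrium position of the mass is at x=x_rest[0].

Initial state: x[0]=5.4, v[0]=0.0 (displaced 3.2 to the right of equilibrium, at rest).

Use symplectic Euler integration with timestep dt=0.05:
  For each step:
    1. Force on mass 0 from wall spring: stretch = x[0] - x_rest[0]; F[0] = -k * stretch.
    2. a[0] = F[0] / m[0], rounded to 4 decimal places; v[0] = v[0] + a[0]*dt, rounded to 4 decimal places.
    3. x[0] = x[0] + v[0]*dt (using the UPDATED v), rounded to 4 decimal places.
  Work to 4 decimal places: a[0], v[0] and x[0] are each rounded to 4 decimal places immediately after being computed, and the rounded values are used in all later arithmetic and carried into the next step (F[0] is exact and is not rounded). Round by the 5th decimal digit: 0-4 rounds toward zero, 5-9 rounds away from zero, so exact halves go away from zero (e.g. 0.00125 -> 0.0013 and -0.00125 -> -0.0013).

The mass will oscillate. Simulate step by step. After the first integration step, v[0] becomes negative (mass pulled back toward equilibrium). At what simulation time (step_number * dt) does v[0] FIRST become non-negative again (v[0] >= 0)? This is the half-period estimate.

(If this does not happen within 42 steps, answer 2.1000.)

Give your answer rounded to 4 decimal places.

Answer: 2.1000

Derivation:
Step 0: x=[5.4000] v=[0.0000]
Step 1: x=[5.3909] v=[-0.1813]
Step 2: x=[5.3728] v=[-0.3621]
Step 3: x=[5.3457] v=[-0.5419]
Step 4: x=[5.3097] v=[-0.7202]
Step 5: x=[5.2649] v=[-0.8964]
Step 6: x=[5.2114] v=[-1.0701]
Step 7: x=[5.1494] v=[-1.2407]
Step 8: x=[5.0790] v=[-1.4078]
Step 9: x=[5.0005] v=[-1.5709]
Step 10: x=[4.9140] v=[-1.7296]
Step 11: x=[4.8198] v=[-1.8834]
Step 12: x=[4.7182] v=[-2.0319]
Step 13: x=[4.6095] v=[-2.1746]
Step 14: x=[4.4939] v=[-2.3111]
Step 15: x=[4.3718] v=[-2.4411]
Step 16: x=[4.2436] v=[-2.5642]
Step 17: x=[4.1096] v=[-2.6800]
Step 18: x=[3.9702] v=[-2.7882]
Step 19: x=[3.8258] v=[-2.8885]
Step 20: x=[3.6768] v=[-2.9806]
Step 21: x=[3.5236] v=[-3.0643]
Step 22: x=[3.3666] v=[-3.1393]
Step 23: x=[3.2063] v=[-3.2054]
Step 24: x=[3.0432] v=[-3.2624]
Step 25: x=[2.8777] v=[-3.3102]
Step 26: x=[2.7103] v=[-3.3486]
Step 27: x=[2.5414] v=[-3.3775]
Step 28: x=[2.3716] v=[-3.3968]
Step 29: x=[2.2013] v=[-3.4065]
Step 30: x=[2.0310] v=[-3.4066]
Step 31: x=[1.8612] v=[-3.3970]
Step 32: x=[1.6923] v=[-3.3778]
Step 33: x=[1.5249] v=[-3.3490]
Step 34: x=[1.3594] v=[-3.3107]
Step 35: x=[1.1962] v=[-3.2631]
Step 36: x=[1.0359] v=[-3.2062]
Step 37: x=[0.8789] v=[-3.1402]
Step 38: x=[0.7256] v=[-3.0653]
Step 39: x=[0.5765] v=[-2.9818]
Step 40: x=[0.4320] v=[-2.8898]
Step 41: x=[0.2925] v=[-2.7896]
Step 42: x=[0.1584] v=[-2.6815]
v[0] did not become non-negative within 42 steps; using fallback time=2.1000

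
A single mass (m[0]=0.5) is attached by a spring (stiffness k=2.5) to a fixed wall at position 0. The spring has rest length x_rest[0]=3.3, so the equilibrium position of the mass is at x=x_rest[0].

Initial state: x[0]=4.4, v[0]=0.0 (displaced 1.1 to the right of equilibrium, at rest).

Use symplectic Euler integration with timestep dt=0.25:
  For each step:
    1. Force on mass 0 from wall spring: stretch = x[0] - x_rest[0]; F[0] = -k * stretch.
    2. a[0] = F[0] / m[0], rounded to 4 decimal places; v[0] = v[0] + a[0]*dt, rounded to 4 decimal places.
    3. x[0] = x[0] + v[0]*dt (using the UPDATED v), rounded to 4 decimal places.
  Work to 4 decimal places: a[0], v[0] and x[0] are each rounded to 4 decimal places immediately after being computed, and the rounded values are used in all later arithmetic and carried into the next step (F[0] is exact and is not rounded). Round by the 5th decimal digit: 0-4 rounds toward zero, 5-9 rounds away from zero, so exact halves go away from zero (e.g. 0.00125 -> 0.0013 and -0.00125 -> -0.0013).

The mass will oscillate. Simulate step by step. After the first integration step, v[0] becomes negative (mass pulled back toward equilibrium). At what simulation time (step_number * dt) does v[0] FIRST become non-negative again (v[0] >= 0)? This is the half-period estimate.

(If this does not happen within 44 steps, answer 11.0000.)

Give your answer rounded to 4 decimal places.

Step 0: x=[4.4000] v=[0.0000]
Step 1: x=[4.0563] v=[-1.3750]
Step 2: x=[3.4762] v=[-2.3204]
Step 3: x=[2.8410] v=[-2.5407]
Step 4: x=[2.3493] v=[-1.9670]
Step 5: x=[2.1547] v=[-0.7786]
Step 6: x=[2.3180] v=[0.6530]
First v>=0 after going negative at step 6, time=1.5000

Answer: 1.5000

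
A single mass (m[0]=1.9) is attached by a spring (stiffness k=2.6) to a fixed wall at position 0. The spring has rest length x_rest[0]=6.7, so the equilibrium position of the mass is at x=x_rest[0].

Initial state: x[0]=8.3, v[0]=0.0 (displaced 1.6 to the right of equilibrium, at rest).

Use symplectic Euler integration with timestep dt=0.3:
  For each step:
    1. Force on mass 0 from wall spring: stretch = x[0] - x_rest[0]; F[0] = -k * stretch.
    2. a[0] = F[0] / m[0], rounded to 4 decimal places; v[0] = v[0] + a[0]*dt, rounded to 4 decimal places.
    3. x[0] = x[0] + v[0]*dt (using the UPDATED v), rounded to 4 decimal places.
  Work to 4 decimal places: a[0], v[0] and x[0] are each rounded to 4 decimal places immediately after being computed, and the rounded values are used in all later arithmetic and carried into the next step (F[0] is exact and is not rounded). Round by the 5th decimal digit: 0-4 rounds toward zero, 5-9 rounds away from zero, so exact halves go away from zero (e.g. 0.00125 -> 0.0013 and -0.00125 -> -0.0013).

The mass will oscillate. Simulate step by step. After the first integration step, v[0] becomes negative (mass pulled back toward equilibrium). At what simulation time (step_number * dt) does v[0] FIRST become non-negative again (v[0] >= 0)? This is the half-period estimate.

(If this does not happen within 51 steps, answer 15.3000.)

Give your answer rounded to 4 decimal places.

Step 0: x=[8.3000] v=[0.0000]
Step 1: x=[8.1029] v=[-0.6569]
Step 2: x=[7.7331] v=[-1.2328]
Step 3: x=[7.2360] v=[-1.6569]
Step 4: x=[6.6729] v=[-1.8770]
Step 5: x=[6.1131] v=[-1.8659]
Step 6: x=[5.6256] v=[-1.6250]
Step 7: x=[5.2704] v=[-1.1839]
Step 8: x=[5.0913] v=[-0.5970]
Step 9: x=[5.1103] v=[0.0634]
First v>=0 after going negative at step 9, time=2.7000

Answer: 2.7000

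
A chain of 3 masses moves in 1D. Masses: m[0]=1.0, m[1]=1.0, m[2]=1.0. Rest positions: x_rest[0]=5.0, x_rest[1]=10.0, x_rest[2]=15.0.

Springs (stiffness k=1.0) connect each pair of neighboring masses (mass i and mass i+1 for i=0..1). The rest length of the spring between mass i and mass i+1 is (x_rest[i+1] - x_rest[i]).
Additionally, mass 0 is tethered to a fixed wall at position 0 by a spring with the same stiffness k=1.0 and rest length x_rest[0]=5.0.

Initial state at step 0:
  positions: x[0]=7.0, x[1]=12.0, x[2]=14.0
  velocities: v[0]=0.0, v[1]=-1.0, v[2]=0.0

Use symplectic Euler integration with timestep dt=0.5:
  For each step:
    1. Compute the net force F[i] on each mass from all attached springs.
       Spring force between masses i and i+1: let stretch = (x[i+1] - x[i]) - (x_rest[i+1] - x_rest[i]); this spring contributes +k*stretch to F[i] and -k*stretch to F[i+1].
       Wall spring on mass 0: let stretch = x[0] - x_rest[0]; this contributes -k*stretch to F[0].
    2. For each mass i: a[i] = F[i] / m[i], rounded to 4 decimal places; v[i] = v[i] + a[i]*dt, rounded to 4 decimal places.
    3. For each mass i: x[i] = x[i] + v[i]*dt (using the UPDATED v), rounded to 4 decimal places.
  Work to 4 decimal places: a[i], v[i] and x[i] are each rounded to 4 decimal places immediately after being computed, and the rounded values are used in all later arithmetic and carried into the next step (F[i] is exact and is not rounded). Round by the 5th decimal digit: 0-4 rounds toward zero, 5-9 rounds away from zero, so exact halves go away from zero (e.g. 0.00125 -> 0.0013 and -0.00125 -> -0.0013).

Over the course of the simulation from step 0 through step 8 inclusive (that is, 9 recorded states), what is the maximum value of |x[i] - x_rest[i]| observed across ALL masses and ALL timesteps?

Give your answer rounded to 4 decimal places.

Step 0: x=[7.0000 12.0000 14.0000] v=[0.0000 -1.0000 0.0000]
Step 1: x=[6.5000 10.7500 14.7500] v=[-1.0000 -2.5000 1.5000]
Step 2: x=[5.4375 9.4375 15.7500] v=[-2.1250 -2.6250 2.0000]
Step 3: x=[4.0156 8.7031 16.4219] v=[-2.8438 -1.4688 1.3438]
Step 4: x=[2.7617 8.7266 16.4141] v=[-2.5079 0.0469 -0.0156]
Step 5: x=[2.3086 9.1807 15.7344] v=[-0.9063 0.9082 -1.3594]
Step 6: x=[2.9964 9.5552 14.6663] v=[1.3755 0.7490 -2.1363]
Step 7: x=[4.5748 9.5678 13.5704] v=[3.1567 0.0252 -2.1919]
Step 8: x=[6.2577 9.3328 12.7238] v=[3.3658 -0.4700 -1.6932]
Max displacement = 2.6914

Answer: 2.6914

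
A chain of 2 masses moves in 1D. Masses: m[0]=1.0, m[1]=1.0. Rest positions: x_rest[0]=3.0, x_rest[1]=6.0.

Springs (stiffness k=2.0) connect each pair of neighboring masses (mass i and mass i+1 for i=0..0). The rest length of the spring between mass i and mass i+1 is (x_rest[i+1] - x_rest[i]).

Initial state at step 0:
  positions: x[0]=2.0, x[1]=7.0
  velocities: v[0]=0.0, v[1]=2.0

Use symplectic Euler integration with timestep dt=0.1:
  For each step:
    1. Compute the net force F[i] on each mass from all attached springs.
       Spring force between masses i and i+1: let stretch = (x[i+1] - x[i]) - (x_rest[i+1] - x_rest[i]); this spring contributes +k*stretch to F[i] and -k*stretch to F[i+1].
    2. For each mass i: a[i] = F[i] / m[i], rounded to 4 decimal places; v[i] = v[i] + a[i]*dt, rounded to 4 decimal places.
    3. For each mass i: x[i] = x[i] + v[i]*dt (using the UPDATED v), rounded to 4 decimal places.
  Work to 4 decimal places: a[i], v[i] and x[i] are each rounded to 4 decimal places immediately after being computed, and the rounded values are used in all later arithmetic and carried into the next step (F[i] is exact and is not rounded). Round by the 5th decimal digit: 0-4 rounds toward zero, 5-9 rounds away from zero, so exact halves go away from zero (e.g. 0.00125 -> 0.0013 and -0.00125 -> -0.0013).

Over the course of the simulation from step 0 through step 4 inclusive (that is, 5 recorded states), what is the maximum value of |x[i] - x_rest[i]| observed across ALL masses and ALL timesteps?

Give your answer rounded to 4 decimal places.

Step 0: x=[2.0000 7.0000] v=[0.0000 2.0000]
Step 1: x=[2.0400 7.1600] v=[0.4000 1.6000]
Step 2: x=[2.1224 7.2776] v=[0.8240 1.1760]
Step 3: x=[2.2479 7.3521] v=[1.2550 0.7450]
Step 4: x=[2.4155 7.3845] v=[1.6758 0.3242]
Max displacement = 1.3845

Answer: 1.3845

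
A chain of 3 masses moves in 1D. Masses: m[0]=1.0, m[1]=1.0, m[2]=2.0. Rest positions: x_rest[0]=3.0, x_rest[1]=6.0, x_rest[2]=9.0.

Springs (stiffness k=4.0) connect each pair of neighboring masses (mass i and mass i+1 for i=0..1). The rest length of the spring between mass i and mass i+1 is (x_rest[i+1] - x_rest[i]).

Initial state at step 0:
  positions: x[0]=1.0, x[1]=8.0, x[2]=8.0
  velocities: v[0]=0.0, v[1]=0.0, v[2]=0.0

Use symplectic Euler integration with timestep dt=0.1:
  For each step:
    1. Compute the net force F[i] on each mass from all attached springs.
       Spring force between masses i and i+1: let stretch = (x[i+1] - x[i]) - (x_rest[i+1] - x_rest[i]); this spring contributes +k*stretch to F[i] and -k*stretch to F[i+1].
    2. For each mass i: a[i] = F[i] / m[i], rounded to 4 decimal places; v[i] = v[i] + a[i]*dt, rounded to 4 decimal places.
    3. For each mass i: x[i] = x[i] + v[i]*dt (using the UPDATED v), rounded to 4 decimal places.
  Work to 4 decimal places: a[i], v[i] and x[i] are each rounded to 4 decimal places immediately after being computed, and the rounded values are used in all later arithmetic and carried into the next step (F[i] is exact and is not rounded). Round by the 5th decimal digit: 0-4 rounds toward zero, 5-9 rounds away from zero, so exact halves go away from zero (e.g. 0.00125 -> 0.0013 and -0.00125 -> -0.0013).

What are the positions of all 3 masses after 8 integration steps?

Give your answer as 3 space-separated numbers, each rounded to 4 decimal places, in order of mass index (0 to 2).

Step 0: x=[1.0000 8.0000 8.0000] v=[0.0000 0.0000 0.0000]
Step 1: x=[1.1600 7.7200 8.0600] v=[1.6000 -2.8000 0.6000]
Step 2: x=[1.4624 7.1912 8.1732] v=[3.0240 -5.2880 1.1320]
Step 3: x=[1.8740 6.4725 8.3268] v=[4.1155 -7.1867 1.5356]
Step 4: x=[2.3495 5.6441 8.5033] v=[4.7549 -8.2844 1.7647]
Step 5: x=[2.8368 4.7982 8.6826] v=[4.8727 -8.4586 1.7929]
Step 6: x=[3.2825 4.0293 8.8442] v=[4.4573 -7.6894 1.6160]
Step 7: x=[3.6381 3.4231 8.9695] v=[3.5560 -6.0622 1.2530]
Step 8: x=[3.8651 3.0473 9.0439] v=[2.2700 -3.7576 0.7437]

Answer: 3.8651 3.0473 9.0439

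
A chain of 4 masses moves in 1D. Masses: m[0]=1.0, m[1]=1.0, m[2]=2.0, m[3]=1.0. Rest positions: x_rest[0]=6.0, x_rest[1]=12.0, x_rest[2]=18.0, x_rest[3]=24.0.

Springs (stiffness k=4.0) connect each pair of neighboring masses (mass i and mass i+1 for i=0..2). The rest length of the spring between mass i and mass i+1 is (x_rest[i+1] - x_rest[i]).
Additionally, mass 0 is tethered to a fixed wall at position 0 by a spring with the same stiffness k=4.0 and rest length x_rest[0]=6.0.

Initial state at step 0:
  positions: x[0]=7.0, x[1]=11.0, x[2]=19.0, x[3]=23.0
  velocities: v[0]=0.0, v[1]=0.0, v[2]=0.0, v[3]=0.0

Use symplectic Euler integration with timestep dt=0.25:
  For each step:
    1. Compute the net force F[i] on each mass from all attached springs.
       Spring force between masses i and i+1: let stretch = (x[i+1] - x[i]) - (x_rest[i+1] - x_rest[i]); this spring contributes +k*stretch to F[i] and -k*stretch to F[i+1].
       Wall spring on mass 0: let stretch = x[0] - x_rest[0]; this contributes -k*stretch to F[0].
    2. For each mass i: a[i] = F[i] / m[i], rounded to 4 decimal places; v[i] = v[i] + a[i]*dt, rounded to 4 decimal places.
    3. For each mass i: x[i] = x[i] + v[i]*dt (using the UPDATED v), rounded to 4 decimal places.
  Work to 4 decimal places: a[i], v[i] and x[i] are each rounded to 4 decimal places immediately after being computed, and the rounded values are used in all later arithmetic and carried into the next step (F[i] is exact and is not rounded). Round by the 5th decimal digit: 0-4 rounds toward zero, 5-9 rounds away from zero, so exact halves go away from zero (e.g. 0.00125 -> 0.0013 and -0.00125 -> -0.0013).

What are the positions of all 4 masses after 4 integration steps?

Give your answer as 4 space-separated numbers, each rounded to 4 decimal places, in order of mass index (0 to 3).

Answer: 5.6836 12.7949 17.3614 25.1465

Derivation:
Step 0: x=[7.0000 11.0000 19.0000 23.0000] v=[0.0000 0.0000 0.0000 0.0000]
Step 1: x=[6.2500 12.0000 18.5000 23.5000] v=[-3.0000 4.0000 -2.0000 2.0000]
Step 2: x=[5.3750 13.1875 17.8125 24.2500] v=[-3.5000 4.7500 -2.7500 3.0000]
Step 3: x=[5.1094 13.5781 17.3516 24.8906] v=[-1.0625 1.5625 -1.8438 2.5625]
Step 4: x=[5.6836 12.7949 17.3614 25.1465] v=[2.2968 -3.1327 0.0390 1.0235]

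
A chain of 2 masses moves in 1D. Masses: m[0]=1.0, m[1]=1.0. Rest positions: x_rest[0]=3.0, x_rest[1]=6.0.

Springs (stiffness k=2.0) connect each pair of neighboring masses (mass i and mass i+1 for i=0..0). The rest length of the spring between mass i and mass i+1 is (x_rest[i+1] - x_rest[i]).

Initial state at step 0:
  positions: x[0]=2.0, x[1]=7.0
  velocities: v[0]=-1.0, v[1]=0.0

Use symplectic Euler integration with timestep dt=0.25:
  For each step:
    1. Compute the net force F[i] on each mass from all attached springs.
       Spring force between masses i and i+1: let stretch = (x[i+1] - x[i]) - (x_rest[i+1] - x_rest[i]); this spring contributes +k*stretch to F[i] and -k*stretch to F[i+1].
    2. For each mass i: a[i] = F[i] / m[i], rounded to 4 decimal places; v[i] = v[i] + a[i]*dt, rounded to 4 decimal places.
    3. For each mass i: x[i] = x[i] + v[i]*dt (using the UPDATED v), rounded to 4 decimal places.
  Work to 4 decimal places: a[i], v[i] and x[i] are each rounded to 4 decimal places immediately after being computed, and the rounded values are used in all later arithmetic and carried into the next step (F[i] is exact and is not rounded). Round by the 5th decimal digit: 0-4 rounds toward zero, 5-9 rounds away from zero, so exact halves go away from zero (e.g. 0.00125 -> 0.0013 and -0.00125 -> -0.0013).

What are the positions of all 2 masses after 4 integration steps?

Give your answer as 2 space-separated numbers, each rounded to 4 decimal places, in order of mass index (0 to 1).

Answer: 2.9357 5.0645

Derivation:
Step 0: x=[2.0000 7.0000] v=[-1.0000 0.0000]
Step 1: x=[2.0000 6.7500] v=[0.0000 -1.0000]
Step 2: x=[2.2188 6.2813] v=[0.8750 -1.8750]
Step 3: x=[2.5704 5.6797] v=[1.4063 -2.4063]
Step 4: x=[2.9357 5.0645] v=[1.4610 -2.4610]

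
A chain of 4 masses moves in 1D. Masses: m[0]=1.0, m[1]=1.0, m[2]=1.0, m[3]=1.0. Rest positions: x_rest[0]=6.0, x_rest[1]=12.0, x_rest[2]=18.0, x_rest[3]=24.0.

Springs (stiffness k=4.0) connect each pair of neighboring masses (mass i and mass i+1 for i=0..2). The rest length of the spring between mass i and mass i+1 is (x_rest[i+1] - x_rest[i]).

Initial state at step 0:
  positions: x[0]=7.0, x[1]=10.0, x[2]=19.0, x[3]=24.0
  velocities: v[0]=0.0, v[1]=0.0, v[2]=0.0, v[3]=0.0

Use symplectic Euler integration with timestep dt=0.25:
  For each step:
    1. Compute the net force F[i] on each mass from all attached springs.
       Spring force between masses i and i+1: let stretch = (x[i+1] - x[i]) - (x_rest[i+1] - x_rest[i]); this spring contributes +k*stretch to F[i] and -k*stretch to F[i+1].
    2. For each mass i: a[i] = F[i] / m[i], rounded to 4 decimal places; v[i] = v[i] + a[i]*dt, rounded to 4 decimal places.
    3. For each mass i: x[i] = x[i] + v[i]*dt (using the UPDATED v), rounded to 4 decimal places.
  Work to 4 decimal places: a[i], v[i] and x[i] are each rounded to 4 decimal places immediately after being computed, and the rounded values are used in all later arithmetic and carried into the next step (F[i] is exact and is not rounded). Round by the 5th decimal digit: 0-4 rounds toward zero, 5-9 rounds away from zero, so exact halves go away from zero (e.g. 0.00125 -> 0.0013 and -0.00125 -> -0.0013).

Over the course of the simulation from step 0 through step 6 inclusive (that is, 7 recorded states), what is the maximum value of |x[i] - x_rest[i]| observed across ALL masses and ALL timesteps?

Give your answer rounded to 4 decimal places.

Step 0: x=[7.0000 10.0000 19.0000 24.0000] v=[0.0000 0.0000 0.0000 0.0000]
Step 1: x=[6.2500 11.5000 18.0000 24.2500] v=[-3.0000 6.0000 -4.0000 1.0000]
Step 2: x=[5.3125 13.3125 16.9375 24.4375] v=[-3.7500 7.2500 -4.2500 0.7500]
Step 3: x=[4.8750 14.0313 16.8438 24.2500] v=[-1.7500 2.8750 -0.3750 -0.7500]
Step 4: x=[5.2266 13.1641 17.8985 23.7110] v=[1.4063 -3.4688 4.2187 -2.1562]
Step 5: x=[6.0626 11.4961 19.2227 23.2188] v=[3.3438 -6.6719 5.2968 -1.9687]
Step 6: x=[6.7569 10.4014 19.6143 23.2276] v=[2.7773 -4.3788 1.5663 0.0352]
Max displacement = 2.0313

Answer: 2.0313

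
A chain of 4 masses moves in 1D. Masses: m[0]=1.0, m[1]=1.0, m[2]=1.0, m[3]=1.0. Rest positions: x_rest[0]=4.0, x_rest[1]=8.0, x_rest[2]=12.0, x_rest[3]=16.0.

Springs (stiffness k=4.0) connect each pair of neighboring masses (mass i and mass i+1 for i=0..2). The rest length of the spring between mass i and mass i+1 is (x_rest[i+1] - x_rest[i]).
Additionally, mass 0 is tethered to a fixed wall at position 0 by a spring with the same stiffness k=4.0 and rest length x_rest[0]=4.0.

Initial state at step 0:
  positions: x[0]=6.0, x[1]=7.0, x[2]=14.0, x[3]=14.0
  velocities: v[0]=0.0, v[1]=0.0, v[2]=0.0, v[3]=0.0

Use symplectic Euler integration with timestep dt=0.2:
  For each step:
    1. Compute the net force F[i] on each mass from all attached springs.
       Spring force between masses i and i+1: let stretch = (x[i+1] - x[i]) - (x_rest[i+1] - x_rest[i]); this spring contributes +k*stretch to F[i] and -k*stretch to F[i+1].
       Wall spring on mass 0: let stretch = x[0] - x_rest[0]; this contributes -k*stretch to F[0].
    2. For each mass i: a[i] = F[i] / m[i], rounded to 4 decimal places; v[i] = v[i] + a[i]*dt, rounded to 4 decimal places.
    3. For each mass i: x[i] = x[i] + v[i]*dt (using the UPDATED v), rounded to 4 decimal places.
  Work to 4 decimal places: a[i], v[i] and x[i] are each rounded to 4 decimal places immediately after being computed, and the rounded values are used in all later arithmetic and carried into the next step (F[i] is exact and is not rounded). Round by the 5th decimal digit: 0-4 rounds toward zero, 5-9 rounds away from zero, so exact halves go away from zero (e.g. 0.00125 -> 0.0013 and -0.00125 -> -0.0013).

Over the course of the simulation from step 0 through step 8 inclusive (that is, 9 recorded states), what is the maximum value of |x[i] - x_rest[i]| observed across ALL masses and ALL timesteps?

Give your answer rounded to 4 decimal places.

Step 0: x=[6.0000 7.0000 14.0000 14.0000] v=[0.0000 0.0000 0.0000 0.0000]
Step 1: x=[5.2000 7.9600 12.8800 14.6400] v=[-4.0000 4.8000 -5.6000 3.2000]
Step 2: x=[4.0096 9.2656 11.2544 15.6384] v=[-5.9520 6.5280 -8.1280 4.9920]
Step 3: x=[3.0186 10.0484 10.0120 16.5754] v=[-4.9549 3.9142 -6.2118 4.6848]
Step 4: x=[2.6694 9.7006 9.8256 17.1022] v=[-1.7459 -1.7388 -0.9320 2.6341]
Step 5: x=[3.0181 8.2478 10.7835 17.1048] v=[1.7435 -7.2638 4.7893 0.0128]
Step 6: x=[3.7207 6.3640 12.3471 16.7360] v=[3.5128 -9.4190 7.8178 -1.8442]
Step 7: x=[4.2509 5.0146 13.6556 16.3049] v=[2.6509 -6.7472 6.5424 -2.1553]
Step 8: x=[4.2231 4.9255 14.0054 16.0900] v=[-0.1389 -0.4454 1.7490 -1.0747]
Max displacement = 3.0745

Answer: 3.0745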